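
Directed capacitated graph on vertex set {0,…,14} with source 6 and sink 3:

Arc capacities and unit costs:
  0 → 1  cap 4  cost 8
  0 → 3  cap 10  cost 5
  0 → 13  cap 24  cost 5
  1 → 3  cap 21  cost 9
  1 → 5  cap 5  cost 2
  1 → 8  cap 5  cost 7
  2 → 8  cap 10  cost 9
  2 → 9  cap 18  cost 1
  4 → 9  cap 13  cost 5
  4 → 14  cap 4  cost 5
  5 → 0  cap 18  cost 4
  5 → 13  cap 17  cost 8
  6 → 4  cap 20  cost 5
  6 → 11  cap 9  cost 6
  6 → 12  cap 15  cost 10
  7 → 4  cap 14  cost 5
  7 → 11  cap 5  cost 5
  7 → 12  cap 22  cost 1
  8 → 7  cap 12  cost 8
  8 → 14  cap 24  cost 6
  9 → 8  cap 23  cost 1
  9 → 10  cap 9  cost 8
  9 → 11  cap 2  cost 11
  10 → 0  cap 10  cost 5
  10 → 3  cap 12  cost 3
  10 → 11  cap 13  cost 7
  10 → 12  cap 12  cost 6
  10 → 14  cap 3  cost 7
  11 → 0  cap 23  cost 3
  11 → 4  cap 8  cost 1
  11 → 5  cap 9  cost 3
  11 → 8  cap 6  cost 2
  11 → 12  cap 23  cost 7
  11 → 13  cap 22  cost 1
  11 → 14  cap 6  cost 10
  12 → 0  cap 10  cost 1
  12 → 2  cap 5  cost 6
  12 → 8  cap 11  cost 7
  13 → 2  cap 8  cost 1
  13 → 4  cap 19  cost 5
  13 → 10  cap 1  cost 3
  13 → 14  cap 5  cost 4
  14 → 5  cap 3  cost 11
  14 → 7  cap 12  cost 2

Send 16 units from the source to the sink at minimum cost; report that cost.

Minimum cost for 16 units: 262

shortest-cost path #1: 6→11→13→10→3 push 1 @ unit cost 13 (adds 13)
shortest-cost path #2: 6→11→0→3 push 8 @ unit cost 14 (adds 112)
shortest-cost path #3: 6→12→0→3 push 2 @ unit cost 16 (adds 32)
shortest-cost path #4: 6→4→9→10→3 push 5 @ unit cost 21 (adds 105)
total cost = 262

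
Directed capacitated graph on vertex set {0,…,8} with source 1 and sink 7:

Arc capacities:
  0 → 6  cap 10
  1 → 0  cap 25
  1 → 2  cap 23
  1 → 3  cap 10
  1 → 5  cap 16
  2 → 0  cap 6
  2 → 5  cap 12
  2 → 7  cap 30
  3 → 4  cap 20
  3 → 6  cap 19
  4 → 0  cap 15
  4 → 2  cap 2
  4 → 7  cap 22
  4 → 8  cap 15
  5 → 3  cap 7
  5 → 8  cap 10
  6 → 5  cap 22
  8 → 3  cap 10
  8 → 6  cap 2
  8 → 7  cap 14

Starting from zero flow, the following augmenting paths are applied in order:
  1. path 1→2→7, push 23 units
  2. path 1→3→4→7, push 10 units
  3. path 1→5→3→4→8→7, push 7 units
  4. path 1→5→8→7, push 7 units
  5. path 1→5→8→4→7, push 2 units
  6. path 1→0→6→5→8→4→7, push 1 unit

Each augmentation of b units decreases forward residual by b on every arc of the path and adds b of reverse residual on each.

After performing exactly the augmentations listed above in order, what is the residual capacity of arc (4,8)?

after path 1 (1→2→7, push 23): res(4,8)=15
after path 2 (1→3→4→7, push 10): res(4,8)=15
after path 3 (1→5→3→4→8→7, push 7): res(4,8)=8
after path 4 (1→5→8→7, push 7): res(4,8)=8
after path 5 (1→5→8→4→7, push 2): res(4,8)=10
after path 6 (1→0→6→5→8→4→7, push 1): res(4,8)=11

Residual capacity of (4,8): 11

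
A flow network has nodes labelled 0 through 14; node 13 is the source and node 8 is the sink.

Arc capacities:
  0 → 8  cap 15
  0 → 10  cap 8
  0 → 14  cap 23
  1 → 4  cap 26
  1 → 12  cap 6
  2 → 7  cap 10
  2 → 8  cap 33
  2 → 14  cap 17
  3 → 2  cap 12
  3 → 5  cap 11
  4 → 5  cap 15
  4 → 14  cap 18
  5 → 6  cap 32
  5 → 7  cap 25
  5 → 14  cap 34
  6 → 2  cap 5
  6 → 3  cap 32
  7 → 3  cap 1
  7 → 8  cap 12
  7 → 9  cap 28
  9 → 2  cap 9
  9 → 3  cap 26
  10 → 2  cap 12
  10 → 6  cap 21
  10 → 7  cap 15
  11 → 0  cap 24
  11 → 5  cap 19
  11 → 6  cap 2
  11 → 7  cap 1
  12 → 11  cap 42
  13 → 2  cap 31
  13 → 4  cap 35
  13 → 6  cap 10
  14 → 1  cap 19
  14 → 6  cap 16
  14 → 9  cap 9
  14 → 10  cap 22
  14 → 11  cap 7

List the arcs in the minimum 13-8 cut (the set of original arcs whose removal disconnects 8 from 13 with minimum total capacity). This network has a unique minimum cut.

augment #1: 13→2→8 push 31
augment #2: 13→6→2→8 push 2
augment #3: 13→4→5→7→8 push 12
augment #4: 13→4→14→11→0→8 push 7
augment #5: 13→4→14→1→12→11→0→8 push 6
max flow = 58; residual-reachable set from 13 gives S-side
cut edges (S→T): {(1,12), (2,8), (7,8), (14,11)} total cap 58

Min-cut arcs: {(1,12), (2,8), (7,8), (14,11)} (total capacity 58)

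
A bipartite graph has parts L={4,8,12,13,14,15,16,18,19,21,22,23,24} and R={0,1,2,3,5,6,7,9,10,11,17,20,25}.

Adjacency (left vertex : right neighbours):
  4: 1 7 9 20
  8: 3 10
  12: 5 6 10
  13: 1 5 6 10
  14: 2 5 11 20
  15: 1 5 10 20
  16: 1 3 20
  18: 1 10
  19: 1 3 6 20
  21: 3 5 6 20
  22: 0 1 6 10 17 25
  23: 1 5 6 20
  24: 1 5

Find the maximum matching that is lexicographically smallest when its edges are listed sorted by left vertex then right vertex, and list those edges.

|M| = 9 (so the lex-smallest maximum matching has 9 edges)
process left vertices in ascending order; for each, take the smallest-labelled available neighbour that still permits 9 edges overall, or leave it unmatched if none does
lex-smallest matching: {4-7, 8-3, 12-5, 13-1, 14-2, 15-10, 16-20, 19-6, 22-0}

Lex-smallest maximum matching: {(4,7), (8,3), (12,5), (13,1), (14,2), (15,10), (16,20), (19,6), (22,0)}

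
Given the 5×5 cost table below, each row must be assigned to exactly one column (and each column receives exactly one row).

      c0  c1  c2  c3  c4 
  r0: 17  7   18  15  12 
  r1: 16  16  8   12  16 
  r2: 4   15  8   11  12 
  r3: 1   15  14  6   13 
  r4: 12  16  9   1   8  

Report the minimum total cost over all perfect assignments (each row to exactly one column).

Minimum assignment cost: 29

optimal assignment: row0→col1 (cost 7), row1→col2 (cost 8), row2→col4 (cost 12), row3→col0 (cost 1), row4→col3 (cost 1)
total = 7 + 8 + 12 + 1 + 1 = 29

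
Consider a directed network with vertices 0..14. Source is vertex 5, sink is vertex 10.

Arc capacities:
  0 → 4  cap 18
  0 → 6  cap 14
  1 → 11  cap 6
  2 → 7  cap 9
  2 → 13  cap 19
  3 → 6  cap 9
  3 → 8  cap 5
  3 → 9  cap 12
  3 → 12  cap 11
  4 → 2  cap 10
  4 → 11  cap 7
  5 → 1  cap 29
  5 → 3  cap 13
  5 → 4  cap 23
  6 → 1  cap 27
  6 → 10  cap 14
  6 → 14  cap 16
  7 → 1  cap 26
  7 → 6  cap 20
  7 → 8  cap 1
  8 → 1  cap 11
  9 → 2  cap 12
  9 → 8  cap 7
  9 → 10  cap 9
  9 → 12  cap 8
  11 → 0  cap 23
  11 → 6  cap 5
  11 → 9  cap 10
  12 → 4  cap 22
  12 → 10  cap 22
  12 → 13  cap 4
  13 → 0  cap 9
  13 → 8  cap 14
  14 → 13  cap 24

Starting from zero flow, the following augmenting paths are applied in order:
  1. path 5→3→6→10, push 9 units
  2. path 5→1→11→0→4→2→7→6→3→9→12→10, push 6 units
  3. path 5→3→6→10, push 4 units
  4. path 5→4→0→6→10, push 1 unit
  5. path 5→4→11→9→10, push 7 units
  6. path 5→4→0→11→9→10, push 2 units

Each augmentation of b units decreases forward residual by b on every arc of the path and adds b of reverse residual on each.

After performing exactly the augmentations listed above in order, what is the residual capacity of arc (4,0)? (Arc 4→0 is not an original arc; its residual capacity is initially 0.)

after path 1 (5→3→6→10, push 9): res(4,0)=0
after path 2 (5→1→11→0→4→2→7→6→3→9→12→10, push 6): res(4,0)=6
after path 3 (5→3→6→10, push 4): res(4,0)=6
after path 4 (5→4→0→6→10, push 1): res(4,0)=5
after path 5 (5→4→11→9→10, push 7): res(4,0)=5
after path 6 (5→4→0→11→9→10, push 2): res(4,0)=3

Residual capacity of (4,0): 3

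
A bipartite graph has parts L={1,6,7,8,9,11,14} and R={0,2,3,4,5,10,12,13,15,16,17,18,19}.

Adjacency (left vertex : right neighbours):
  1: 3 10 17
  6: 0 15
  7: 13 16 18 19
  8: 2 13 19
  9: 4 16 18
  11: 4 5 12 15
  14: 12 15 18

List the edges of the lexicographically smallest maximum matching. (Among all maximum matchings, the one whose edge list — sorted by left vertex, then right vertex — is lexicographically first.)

Lex-smallest maximum matching: {(1,3), (6,0), (7,13), (8,2), (9,4), (11,5), (14,12)}

|M| = 7 (so the lex-smallest maximum matching has 7 edges)
process left vertices in ascending order; for each, take the smallest-labelled available neighbour that still permits 7 edges overall, or leave it unmatched if none does
lex-smallest matching: {1-3, 6-0, 7-13, 8-2, 9-4, 11-5, 14-12}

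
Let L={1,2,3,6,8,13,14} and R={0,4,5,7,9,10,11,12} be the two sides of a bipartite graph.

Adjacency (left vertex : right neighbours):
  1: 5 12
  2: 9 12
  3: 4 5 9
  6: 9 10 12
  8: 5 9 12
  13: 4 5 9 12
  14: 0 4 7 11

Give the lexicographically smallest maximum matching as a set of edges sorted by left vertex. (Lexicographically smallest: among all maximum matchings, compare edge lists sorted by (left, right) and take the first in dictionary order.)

|M| = 6 (so the lex-smallest maximum matching has 6 edges)
process left vertices in ascending order; for each, take the smallest-labelled available neighbour that still permits 6 edges overall, or leave it unmatched if none does
lex-smallest matching: {1-5, 2-9, 3-4, 6-10, 8-12, 14-0}

Lex-smallest maximum matching: {(1,5), (2,9), (3,4), (6,10), (8,12), (14,0)}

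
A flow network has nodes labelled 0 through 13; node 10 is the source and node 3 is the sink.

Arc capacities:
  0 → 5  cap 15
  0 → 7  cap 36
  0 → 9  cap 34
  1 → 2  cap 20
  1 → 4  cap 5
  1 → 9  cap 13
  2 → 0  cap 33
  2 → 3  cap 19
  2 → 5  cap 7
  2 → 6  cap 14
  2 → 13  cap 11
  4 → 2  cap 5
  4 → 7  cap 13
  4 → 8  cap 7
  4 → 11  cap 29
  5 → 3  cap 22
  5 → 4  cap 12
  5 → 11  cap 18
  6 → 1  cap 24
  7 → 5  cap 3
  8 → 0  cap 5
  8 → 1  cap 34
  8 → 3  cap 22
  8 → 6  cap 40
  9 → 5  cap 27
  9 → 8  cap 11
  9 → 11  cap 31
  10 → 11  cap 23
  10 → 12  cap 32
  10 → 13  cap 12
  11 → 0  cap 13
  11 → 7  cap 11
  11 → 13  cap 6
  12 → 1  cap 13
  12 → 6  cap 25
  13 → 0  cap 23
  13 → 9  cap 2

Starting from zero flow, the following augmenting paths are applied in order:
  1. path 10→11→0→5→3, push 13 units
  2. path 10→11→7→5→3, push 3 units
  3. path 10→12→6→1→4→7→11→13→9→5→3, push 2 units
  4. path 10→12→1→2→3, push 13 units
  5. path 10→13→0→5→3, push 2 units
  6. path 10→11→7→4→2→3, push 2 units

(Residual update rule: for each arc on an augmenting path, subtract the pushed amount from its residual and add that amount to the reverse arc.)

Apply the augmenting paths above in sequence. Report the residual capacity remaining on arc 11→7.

Residual capacity of (11,7): 8

after path 1 (10→11→0→5→3, push 13): res(11,7)=11
after path 2 (10→11→7→5→3, push 3): res(11,7)=8
after path 3 (10→12→6→1→4→7→11→13→9→5→3, push 2): res(11,7)=10
after path 4 (10→12→1→2→3, push 13): res(11,7)=10
after path 5 (10→13→0→5→3, push 2): res(11,7)=10
after path 6 (10→11→7→4→2→3, push 2): res(11,7)=8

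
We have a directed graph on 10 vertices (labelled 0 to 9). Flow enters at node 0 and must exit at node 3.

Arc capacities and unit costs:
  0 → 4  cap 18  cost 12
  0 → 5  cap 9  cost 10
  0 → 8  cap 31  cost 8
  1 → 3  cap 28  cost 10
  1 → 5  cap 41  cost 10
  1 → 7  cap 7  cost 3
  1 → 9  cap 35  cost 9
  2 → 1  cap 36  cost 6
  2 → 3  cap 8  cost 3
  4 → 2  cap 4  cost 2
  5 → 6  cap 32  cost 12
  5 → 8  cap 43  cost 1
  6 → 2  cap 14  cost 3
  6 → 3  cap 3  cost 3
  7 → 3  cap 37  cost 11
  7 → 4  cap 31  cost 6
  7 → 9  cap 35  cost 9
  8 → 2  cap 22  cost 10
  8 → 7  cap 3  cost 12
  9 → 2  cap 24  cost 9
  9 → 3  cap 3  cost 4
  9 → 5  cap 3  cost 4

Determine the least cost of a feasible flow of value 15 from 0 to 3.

shortest-cost path #1: 0→4→2→3 push 4 @ unit cost 17 (adds 68)
shortest-cost path #2: 0→8→2→3 push 4 @ unit cost 21 (adds 84)
shortest-cost path #3: 0→5→6→3 push 3 @ unit cost 25 (adds 75)
shortest-cost path #4: 0→8→7→3 push 3 @ unit cost 31 (adds 93)
shortest-cost path #5: 0→8→2→1→3 push 1 @ unit cost 34 (adds 34)
total cost = 354

Minimum cost for 15 units: 354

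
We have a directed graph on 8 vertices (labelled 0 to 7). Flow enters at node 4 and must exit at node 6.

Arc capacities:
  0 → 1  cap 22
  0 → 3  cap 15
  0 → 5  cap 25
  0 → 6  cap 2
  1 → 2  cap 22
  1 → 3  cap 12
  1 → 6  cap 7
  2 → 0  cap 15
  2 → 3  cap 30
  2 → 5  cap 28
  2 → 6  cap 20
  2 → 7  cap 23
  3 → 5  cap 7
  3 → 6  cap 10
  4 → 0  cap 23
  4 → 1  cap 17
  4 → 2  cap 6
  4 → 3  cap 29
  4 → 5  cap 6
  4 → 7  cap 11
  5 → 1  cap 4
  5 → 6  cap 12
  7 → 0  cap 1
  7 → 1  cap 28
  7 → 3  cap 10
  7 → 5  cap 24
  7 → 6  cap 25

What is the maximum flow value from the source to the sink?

Maximum flow value: 70

augment #1: 4→0→6 bottleneck 2, total now 2
augment #2: 4→1→6 bottleneck 7, total now 9
augment #3: 4→2→6 bottleneck 6, total now 15
augment #4: 4→3→6 bottleneck 10, total now 25
augment #5: 4→5→6 bottleneck 6, total now 31
augment #6: 4→7→6 bottleneck 11, total now 42
augment #7: 4→0→5→6 bottleneck 6, total now 48
augment #8: 4→1→2→6 bottleneck 10, total now 58
augment #9: 4→0→1→2→6 bottleneck 4, total now 62
augment #10: 4→0→1→2→7→6 bottleneck 8, total now 70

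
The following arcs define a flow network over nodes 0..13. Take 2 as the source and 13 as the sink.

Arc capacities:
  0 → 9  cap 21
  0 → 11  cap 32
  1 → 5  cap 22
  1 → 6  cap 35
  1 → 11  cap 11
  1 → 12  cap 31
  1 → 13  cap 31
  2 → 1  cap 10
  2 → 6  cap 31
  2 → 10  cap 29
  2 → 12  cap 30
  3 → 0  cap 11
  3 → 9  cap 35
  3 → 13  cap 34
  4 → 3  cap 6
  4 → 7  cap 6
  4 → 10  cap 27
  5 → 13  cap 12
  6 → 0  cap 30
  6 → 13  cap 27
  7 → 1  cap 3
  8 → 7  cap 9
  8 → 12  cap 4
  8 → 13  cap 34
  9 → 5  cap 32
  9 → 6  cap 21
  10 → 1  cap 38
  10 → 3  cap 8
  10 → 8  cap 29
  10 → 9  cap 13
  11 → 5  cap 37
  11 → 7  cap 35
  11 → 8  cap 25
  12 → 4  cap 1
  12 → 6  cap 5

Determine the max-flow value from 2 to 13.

Maximum flow value: 76

augment #1: 2→1→13 bottleneck 10, total now 10
augment #2: 2→6→13 bottleneck 27, total now 37
augment #3: 2→10→1→13 bottleneck 21, total now 58
augment #4: 2→10→3→13 bottleneck 8, total now 66
augment #5: 2→12→4→3→13 bottleneck 1, total now 67
augment #6: 2→6→0→9→5→13 bottleneck 4, total now 71
augment #7: 2→12→6→0→9→5→13 bottleneck 5, total now 76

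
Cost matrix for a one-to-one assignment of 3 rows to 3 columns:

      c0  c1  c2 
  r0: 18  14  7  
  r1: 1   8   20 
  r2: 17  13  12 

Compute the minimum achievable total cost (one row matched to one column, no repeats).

optimal assignment: row0→col2 (cost 7), row1→col0 (cost 1), row2→col1 (cost 13)
total = 7 + 1 + 13 = 21

Minimum assignment cost: 21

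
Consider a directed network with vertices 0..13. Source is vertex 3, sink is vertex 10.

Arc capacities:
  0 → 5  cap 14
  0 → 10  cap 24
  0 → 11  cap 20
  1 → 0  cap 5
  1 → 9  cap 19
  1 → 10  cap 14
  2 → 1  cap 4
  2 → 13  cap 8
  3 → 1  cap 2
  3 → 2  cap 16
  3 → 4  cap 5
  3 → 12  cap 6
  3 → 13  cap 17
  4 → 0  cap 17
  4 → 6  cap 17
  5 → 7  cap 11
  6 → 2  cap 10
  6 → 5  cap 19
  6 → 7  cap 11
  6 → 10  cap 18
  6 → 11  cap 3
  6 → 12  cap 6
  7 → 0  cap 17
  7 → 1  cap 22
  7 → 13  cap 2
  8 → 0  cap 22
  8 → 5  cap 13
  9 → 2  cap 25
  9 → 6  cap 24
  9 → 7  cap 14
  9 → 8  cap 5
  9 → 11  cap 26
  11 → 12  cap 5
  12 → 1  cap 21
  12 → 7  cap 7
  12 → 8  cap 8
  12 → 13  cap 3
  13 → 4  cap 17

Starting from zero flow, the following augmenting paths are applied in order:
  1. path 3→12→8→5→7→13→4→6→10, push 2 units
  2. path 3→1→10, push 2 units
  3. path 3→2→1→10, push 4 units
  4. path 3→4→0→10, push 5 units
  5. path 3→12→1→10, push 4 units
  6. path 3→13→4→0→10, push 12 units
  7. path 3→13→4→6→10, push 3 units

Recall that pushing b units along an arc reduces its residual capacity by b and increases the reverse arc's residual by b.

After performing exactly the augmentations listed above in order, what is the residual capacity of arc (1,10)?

Residual capacity of (1,10): 4

after path 1 (3→12→8→5→7→13→4→6→10, push 2): res(1,10)=14
after path 2 (3→1→10, push 2): res(1,10)=12
after path 3 (3→2→1→10, push 4): res(1,10)=8
after path 4 (3→4→0→10, push 5): res(1,10)=8
after path 5 (3→12→1→10, push 4): res(1,10)=4
after path 6 (3→13→4→0→10, push 12): res(1,10)=4
after path 7 (3→13→4→6→10, push 3): res(1,10)=4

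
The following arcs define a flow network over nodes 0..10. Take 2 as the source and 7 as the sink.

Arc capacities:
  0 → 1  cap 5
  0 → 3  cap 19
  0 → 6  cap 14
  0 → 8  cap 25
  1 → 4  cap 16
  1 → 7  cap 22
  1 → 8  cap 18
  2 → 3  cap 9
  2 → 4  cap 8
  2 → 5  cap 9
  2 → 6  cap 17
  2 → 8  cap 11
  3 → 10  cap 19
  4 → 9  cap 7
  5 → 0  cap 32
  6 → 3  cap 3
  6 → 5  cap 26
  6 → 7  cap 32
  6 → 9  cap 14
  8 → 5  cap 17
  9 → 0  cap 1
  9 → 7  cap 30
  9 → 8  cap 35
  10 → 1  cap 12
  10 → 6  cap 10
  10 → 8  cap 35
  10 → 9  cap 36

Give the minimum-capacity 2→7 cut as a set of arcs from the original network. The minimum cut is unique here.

Min-cut arcs: {(2,3), (2,5), (2,6), (2,8), (4,9)} (total capacity 53)

augment #1: 2→6→7 push 17
augment #2: 2→4→9→7 push 7
augment #3: 2→3→10→1→7 push 9
augment #4: 2→5→0→1→7 push 5
augment #5: 2→5→0→6→7 push 4
augment #6: 2→8→5→0→6→7 push 10
augment #7: 2→8→5→0→3→10→1→7 push 1
max flow = 53; residual-reachable set from 2 gives S-side
cut edges (S→T): {(2,3), (2,5), (2,6), (2,8), (4,9)} total cap 53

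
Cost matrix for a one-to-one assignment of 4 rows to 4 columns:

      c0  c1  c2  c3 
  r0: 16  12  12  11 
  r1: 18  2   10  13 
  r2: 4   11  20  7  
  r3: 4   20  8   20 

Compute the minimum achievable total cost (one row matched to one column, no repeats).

Minimum assignment cost: 25

one of 2 optimal assignments: row0→col2 (cost 12), row1→col1 (cost 2), row2→col3 (cost 7), row3→col0 (cost 4)
total = 12 + 2 + 7 + 4 = 25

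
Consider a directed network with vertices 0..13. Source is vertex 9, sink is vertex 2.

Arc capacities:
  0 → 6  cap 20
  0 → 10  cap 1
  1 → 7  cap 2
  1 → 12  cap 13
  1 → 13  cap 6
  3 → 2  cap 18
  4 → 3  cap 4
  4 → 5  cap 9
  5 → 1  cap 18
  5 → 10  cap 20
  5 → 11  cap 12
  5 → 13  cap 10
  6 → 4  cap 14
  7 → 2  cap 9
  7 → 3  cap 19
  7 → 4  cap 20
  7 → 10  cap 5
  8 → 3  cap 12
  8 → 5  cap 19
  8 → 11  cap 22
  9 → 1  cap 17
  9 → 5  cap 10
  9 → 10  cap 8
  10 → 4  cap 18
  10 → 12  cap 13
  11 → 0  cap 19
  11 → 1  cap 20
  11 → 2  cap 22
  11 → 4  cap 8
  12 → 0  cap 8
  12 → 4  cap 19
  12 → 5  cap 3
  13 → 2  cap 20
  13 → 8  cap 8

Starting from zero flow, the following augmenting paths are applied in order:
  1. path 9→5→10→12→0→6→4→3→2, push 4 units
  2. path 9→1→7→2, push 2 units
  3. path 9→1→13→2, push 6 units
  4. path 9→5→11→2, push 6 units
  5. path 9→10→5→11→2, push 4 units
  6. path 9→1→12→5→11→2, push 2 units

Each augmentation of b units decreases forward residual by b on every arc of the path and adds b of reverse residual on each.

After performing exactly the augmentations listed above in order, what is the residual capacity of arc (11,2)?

Residual capacity of (11,2): 10

after path 1 (9→5→10→12→0→6→4→3→2, push 4): res(11,2)=22
after path 2 (9→1→7→2, push 2): res(11,2)=22
after path 3 (9→1→13→2, push 6): res(11,2)=22
after path 4 (9→5→11→2, push 6): res(11,2)=16
after path 5 (9→10→5→11→2, push 4): res(11,2)=12
after path 6 (9→1→12→5→11→2, push 2): res(11,2)=10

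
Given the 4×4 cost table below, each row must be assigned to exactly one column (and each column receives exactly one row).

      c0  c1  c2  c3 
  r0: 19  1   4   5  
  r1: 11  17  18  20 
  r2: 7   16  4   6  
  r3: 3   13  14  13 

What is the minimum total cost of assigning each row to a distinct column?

Minimum assignment cost: 28

one of 2 optimal assignments: row0→col1 (cost 1), row1→col2 (cost 18), row2→col3 (cost 6), row3→col0 (cost 3)
total = 1 + 18 + 6 + 3 = 28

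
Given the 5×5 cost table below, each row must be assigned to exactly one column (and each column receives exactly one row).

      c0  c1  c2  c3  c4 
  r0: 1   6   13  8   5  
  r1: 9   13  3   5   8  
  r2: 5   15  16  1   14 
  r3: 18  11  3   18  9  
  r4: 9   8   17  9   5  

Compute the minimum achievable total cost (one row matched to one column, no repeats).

Minimum assignment cost: 21

one of 2 optimal assignments: row0→col0 (cost 1), row1→col2 (cost 3), row2→col3 (cost 1), row3→col1 (cost 11), row4→col4 (cost 5)
total = 1 + 3 + 1 + 11 + 5 = 21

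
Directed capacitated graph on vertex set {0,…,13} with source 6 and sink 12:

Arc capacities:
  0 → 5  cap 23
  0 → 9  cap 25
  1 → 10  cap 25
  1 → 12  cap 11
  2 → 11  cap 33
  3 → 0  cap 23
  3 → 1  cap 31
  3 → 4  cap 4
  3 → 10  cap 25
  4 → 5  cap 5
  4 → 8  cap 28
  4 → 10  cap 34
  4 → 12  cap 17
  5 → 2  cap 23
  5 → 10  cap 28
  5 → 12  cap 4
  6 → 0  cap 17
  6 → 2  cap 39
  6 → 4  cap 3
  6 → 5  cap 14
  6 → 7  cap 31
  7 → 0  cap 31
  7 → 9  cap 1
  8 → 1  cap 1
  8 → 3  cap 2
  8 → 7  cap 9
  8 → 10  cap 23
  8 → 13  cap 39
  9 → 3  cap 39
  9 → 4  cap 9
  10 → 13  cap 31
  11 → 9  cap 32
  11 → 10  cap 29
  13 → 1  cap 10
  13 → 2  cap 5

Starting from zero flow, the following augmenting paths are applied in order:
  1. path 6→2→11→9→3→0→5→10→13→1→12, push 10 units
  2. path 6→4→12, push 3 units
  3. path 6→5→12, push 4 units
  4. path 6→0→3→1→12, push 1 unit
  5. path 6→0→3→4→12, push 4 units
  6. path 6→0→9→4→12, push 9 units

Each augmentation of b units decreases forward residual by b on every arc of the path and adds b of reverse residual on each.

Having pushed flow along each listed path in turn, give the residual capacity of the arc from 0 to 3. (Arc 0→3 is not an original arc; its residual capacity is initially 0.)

Residual capacity of (0,3): 5

after path 1 (6→2→11→9→3→0→5→10→13→1→12, push 10): res(0,3)=10
after path 2 (6→4→12, push 3): res(0,3)=10
after path 3 (6→5→12, push 4): res(0,3)=10
after path 4 (6→0→3→1→12, push 1): res(0,3)=9
after path 5 (6→0→3→4→12, push 4): res(0,3)=5
after path 6 (6→0→9→4→12, push 9): res(0,3)=5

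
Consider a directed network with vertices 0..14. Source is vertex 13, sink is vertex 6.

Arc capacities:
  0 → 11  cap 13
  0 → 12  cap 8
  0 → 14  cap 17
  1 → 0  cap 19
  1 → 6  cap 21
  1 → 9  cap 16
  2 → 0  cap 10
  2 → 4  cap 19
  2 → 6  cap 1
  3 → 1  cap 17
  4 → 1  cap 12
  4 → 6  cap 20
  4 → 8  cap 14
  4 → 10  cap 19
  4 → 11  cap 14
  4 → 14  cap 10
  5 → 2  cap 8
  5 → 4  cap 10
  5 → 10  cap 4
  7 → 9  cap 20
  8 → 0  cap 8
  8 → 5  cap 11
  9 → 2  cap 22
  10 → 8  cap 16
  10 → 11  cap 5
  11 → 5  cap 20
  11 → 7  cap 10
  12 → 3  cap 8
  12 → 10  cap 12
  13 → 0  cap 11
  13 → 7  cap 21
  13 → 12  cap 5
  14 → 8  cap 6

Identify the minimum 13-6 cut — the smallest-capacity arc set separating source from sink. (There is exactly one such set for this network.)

augment #1: 13→7→9→2→6 push 1
augment #2: 13→12→3→1→6 push 5
augment #3: 13→0→11→5→4→6 push 10
augment #4: 13→0→12→3→1→6 push 1
augment #5: 13→7→9→2→4→6 push 10
augment #6: 13→7→9→2→4→1→6 push 9
max flow = 36; residual-reachable set from 13 gives S-side
cut edges (S→T): {(7,9), (13,0), (13,12)} total cap 36

Min-cut arcs: {(7,9), (13,0), (13,12)} (total capacity 36)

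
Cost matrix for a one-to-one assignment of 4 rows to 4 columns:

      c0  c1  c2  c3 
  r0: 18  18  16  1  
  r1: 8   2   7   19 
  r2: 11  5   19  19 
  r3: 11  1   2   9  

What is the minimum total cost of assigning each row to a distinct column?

one of 2 optimal assignments: row0→col3 (cost 1), row1→col0 (cost 8), row2→col1 (cost 5), row3→col2 (cost 2)
total = 1 + 8 + 5 + 2 = 16

Minimum assignment cost: 16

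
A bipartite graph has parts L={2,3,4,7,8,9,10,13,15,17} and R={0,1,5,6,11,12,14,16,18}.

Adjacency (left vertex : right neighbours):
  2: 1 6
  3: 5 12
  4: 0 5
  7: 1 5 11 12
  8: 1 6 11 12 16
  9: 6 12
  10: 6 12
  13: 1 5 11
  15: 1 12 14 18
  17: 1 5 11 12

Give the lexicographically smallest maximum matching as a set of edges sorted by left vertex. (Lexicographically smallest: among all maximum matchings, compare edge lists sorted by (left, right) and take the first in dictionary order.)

|M| = 8 (so the lex-smallest maximum matching has 8 edges)
process left vertices in ascending order; for each, take the smallest-labelled available neighbour that still permits 8 edges overall, or leave it unmatched if none does
lex-smallest matching: {2-1, 3-5, 4-0, 7-11, 8-16, 9-6, 10-12, 15-14}

Lex-smallest maximum matching: {(2,1), (3,5), (4,0), (7,11), (8,16), (9,6), (10,12), (15,14)}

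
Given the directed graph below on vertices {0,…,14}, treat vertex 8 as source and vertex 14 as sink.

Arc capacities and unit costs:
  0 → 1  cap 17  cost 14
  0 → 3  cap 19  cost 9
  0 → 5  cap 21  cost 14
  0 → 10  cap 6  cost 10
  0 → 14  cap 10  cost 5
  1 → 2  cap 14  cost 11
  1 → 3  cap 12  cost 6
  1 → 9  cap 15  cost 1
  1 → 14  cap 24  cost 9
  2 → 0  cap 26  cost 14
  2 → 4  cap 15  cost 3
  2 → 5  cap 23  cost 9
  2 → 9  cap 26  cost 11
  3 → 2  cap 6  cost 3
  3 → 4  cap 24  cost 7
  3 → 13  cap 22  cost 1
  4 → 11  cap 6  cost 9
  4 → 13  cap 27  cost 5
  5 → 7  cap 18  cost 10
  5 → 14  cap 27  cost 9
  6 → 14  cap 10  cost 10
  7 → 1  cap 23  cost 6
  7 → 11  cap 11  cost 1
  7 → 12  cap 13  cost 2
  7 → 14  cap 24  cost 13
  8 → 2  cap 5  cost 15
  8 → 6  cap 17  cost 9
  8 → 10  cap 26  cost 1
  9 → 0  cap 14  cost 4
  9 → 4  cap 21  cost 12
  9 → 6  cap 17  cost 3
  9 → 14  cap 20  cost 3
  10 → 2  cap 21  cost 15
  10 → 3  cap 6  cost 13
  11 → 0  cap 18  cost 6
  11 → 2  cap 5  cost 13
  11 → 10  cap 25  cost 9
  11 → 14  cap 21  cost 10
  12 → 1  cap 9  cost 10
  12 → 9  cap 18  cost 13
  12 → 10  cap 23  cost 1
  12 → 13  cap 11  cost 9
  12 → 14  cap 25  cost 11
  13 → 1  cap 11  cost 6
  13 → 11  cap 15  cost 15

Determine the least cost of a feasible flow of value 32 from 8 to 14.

Minimum cost for 32 units: 823

shortest-cost path #1: 8→6→14 push 10 @ unit cost 19 (adds 190)
shortest-cost path #2: 8→10→3→13→1→9→14 push 6 @ unit cost 25 (adds 150)
shortest-cost path #3: 8→2→9→14 push 5 @ unit cost 29 (adds 145)
shortest-cost path #4: 8→10→2→9→14 push 9 @ unit cost 30 (adds 270)
shortest-cost path #5: 8→10→2→5→14 push 2 @ unit cost 34 (adds 68)
total cost = 823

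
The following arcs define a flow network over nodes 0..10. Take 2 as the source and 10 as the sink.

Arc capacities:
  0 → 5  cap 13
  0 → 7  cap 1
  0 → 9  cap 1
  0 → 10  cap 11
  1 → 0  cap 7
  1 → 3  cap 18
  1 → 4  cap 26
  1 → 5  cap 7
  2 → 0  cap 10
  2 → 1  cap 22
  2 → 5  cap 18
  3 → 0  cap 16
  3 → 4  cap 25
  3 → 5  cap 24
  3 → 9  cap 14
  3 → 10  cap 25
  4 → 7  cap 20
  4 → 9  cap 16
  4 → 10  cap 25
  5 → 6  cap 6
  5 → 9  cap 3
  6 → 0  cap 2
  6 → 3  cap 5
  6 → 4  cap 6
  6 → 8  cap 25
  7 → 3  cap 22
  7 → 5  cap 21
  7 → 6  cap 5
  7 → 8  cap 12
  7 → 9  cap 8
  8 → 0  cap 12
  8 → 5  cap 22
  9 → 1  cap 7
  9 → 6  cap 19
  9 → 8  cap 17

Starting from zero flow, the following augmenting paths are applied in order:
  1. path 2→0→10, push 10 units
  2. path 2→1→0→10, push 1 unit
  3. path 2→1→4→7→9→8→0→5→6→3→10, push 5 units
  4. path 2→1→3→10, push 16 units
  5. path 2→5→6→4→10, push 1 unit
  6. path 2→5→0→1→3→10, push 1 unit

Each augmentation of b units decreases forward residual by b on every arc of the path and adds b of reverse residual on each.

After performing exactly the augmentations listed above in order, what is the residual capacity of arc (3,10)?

Residual capacity of (3,10): 3

after path 1 (2→0→10, push 10): res(3,10)=25
after path 2 (2→1→0→10, push 1): res(3,10)=25
after path 3 (2→1→4→7→9→8→0→5→6→3→10, push 5): res(3,10)=20
after path 4 (2→1→3→10, push 16): res(3,10)=4
after path 5 (2→5→6→4→10, push 1): res(3,10)=4
after path 6 (2→5→0→1→3→10, push 1): res(3,10)=3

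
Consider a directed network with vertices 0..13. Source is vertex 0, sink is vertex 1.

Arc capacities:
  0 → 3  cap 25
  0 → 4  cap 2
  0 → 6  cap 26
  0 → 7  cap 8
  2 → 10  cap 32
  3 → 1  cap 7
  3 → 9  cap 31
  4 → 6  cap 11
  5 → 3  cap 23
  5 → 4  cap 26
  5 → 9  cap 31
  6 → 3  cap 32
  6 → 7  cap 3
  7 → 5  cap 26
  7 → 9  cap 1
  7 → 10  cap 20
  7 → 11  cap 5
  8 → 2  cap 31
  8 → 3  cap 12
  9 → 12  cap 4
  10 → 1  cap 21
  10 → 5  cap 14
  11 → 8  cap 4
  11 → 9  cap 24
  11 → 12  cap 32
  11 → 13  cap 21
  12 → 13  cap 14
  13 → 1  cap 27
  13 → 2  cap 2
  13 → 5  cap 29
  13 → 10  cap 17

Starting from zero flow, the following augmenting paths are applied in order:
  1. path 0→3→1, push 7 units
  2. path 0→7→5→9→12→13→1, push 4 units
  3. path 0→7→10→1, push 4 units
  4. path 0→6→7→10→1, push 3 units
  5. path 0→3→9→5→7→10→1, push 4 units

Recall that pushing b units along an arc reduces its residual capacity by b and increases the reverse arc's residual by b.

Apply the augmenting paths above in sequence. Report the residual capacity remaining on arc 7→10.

Residual capacity of (7,10): 9

after path 1 (0→3→1, push 7): res(7,10)=20
after path 2 (0→7→5→9→12→13→1, push 4): res(7,10)=20
after path 3 (0→7→10→1, push 4): res(7,10)=16
after path 4 (0→6→7→10→1, push 3): res(7,10)=13
after path 5 (0→3→9→5→7→10→1, push 4): res(7,10)=9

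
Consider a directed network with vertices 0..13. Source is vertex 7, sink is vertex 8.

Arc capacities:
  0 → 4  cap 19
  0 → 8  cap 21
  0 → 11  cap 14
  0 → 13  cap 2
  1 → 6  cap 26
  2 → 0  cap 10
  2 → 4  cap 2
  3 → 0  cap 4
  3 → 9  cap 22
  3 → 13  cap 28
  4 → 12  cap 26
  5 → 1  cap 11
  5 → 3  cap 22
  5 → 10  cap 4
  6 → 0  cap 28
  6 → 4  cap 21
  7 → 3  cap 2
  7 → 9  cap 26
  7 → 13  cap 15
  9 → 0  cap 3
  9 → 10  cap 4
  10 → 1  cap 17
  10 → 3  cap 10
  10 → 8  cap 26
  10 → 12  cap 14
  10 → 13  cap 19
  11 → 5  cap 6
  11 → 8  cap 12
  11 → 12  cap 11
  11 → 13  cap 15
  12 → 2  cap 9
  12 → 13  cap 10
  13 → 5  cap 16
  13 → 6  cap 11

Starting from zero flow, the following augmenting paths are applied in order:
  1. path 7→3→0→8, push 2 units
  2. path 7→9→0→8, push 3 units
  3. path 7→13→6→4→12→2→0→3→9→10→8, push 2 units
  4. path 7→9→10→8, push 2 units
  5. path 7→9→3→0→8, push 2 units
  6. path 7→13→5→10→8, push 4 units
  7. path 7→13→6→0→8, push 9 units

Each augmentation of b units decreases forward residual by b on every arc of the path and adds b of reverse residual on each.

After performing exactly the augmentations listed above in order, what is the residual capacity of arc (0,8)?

after path 1 (7→3→0→8, push 2): res(0,8)=19
after path 2 (7→9→0→8, push 3): res(0,8)=16
after path 3 (7→13→6→4→12→2→0→3→9→10→8, push 2): res(0,8)=16
after path 4 (7→9→10→8, push 2): res(0,8)=16
after path 5 (7→9→3→0→8, push 2): res(0,8)=14
after path 6 (7→13→5→10→8, push 4): res(0,8)=14
after path 7 (7→13→6→0→8, push 9): res(0,8)=5

Residual capacity of (0,8): 5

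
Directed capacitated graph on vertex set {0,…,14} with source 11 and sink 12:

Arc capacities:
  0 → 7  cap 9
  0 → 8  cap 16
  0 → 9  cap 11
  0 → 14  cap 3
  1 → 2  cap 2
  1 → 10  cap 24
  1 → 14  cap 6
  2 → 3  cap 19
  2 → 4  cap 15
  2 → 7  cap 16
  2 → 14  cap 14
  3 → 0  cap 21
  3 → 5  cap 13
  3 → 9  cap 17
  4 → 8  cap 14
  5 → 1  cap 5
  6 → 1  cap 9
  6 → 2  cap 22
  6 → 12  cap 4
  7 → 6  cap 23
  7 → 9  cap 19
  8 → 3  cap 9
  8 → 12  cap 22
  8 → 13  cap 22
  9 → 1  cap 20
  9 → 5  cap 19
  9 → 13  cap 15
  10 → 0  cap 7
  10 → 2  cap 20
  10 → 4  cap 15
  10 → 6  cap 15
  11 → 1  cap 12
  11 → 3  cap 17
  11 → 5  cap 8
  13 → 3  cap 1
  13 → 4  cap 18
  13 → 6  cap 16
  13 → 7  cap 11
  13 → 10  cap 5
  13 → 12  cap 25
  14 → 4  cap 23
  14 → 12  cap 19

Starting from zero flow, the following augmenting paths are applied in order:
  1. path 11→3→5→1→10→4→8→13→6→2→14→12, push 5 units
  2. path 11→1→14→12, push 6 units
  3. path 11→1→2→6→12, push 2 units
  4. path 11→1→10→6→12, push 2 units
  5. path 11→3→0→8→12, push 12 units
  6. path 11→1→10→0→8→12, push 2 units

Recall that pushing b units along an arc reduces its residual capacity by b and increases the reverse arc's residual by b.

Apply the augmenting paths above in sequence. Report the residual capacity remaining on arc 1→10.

after path 1 (11→3→5→1→10→4→8→13→6→2→14→12, push 5): res(1,10)=19
after path 2 (11→1→14→12, push 6): res(1,10)=19
after path 3 (11→1→2→6→12, push 2): res(1,10)=19
after path 4 (11→1→10→6→12, push 2): res(1,10)=17
after path 5 (11→3→0→8→12, push 12): res(1,10)=17
after path 6 (11→1→10→0→8→12, push 2): res(1,10)=15

Residual capacity of (1,10): 15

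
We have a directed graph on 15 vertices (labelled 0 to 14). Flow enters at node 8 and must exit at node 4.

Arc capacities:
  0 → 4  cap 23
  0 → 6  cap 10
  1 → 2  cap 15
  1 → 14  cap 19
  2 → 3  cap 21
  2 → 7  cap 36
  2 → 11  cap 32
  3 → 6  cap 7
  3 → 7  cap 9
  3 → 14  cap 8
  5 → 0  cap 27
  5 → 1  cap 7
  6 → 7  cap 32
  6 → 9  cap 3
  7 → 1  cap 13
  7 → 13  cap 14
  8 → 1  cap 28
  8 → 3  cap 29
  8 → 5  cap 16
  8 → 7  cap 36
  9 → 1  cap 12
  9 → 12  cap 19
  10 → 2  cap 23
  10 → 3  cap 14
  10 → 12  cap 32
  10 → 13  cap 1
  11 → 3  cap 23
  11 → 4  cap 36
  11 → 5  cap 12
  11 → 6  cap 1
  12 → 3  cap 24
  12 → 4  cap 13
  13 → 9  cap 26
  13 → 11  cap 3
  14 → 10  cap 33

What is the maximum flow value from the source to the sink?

augment #1: 8→5→0→4 bottleneck 16, total now 16
augment #2: 8→1→2→11→4 bottleneck 15, total now 31
augment #3: 8→7→13→11→4 bottleneck 3, total now 34
augment #4: 8→1→14→10→12→4 bottleneck 13, total now 47
augment #5: 8→3→14→10→2→11→4 bottleneck 8, total now 55
augment #6: 8→7→1→14→10→2→11→4 bottleneck 6, total now 61
augment #7: 8→3→6→9→12→10→2→11→4 bottleneck 3, total now 64

Maximum flow value: 64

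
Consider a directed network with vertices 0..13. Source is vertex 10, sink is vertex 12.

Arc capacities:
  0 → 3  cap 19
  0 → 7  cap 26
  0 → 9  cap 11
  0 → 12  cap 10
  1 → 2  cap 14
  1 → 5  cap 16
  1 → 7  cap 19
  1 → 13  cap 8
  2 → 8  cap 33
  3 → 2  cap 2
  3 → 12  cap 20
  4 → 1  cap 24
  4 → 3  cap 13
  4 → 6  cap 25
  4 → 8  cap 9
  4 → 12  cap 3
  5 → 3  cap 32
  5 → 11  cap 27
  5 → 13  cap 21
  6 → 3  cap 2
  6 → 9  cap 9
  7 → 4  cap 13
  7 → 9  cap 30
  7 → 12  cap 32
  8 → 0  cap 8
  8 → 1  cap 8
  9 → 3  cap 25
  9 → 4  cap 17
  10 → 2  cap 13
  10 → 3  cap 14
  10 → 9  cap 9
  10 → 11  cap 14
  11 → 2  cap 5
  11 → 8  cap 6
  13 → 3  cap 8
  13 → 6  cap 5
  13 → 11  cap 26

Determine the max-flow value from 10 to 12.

augment #1: 10→3→12 bottleneck 14, total now 14
augment #2: 10→9→3→12 bottleneck 6, total now 20
augment #3: 10→9→4→12 bottleneck 3, total now 23
augment #4: 10→2→8→0→12 bottleneck 8, total now 31
augment #5: 10→2→8→1→7→12 bottleneck 5, total now 36
augment #6: 10→11→8→1→7→12 bottleneck 3, total now 39

Maximum flow value: 39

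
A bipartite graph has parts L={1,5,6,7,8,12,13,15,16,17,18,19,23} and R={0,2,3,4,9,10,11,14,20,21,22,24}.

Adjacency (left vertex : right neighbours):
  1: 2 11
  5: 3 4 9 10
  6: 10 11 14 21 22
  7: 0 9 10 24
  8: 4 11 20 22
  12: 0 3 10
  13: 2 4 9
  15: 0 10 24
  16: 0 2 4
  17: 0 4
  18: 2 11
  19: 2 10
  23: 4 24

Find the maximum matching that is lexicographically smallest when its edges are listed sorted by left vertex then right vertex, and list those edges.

Lex-smallest maximum matching: {(1,2), (5,3), (6,14), (7,0), (8,20), (12,10), (13,9), (15,24), (16,4), (18,11)}

|M| = 10 (so the lex-smallest maximum matching has 10 edges)
process left vertices in ascending order; for each, take the smallest-labelled available neighbour that still permits 10 edges overall, or leave it unmatched if none does
lex-smallest matching: {1-2, 5-3, 6-14, 7-0, 8-20, 12-10, 13-9, 15-24, 16-4, 18-11}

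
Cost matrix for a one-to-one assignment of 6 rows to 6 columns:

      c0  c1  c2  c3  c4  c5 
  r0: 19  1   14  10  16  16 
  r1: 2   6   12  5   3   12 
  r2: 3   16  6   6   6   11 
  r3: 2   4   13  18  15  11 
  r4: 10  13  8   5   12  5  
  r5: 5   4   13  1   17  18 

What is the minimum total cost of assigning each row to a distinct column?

Minimum assignment cost: 18

optimal assignment: row0→col1 (cost 1), row1→col4 (cost 3), row2→col2 (cost 6), row3→col0 (cost 2), row4→col5 (cost 5), row5→col3 (cost 1)
total = 1 + 3 + 6 + 2 + 5 + 1 = 18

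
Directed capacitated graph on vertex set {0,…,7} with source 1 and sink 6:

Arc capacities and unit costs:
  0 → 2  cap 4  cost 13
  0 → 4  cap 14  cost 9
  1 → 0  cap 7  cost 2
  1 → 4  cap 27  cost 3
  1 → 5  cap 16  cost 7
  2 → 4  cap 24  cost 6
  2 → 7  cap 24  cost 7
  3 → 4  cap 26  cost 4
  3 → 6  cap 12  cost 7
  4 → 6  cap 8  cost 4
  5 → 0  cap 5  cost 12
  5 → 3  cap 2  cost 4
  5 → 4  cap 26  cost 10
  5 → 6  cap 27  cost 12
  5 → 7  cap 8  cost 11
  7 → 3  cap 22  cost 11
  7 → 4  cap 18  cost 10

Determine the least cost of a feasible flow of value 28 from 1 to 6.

Minimum cost for 28 units: 518

shortest-cost path #1: 1→4→6 push 8 @ unit cost 7 (adds 56)
shortest-cost path #2: 1→5→3→6 push 2 @ unit cost 18 (adds 36)
shortest-cost path #3: 1→5→6 push 14 @ unit cost 19 (adds 266)
shortest-cost path #4: 1→0→2→7→3→6 push 4 @ unit cost 40 (adds 160)
total cost = 518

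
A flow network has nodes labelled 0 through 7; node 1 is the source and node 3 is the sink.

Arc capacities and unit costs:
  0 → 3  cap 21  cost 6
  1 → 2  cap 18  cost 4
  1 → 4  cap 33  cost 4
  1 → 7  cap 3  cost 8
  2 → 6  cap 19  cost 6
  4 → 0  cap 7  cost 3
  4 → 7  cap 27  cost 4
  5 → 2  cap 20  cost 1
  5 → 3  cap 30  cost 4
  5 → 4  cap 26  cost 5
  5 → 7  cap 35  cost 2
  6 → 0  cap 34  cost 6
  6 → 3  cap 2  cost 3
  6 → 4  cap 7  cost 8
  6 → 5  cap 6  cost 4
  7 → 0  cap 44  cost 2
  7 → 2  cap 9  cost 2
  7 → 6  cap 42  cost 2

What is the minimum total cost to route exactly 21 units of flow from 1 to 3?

Minimum cost for 21 units: 309

shortest-cost path #1: 1→2→6→3 push 2 @ unit cost 13 (adds 26)
shortest-cost path #2: 1→4→0→3 push 7 @ unit cost 13 (adds 91)
shortest-cost path #3: 1→7→0→3 push 3 @ unit cost 16 (adds 48)
shortest-cost path #4: 1→4→7→0→3 push 9 @ unit cost 16 (adds 144)
total cost = 309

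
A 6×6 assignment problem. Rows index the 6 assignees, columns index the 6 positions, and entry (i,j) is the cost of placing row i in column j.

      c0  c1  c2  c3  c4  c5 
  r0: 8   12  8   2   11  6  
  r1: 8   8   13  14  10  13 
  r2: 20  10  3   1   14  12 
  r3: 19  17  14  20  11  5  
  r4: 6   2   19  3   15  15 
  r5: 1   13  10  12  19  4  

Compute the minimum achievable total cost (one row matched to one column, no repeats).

Minimum assignment cost: 23

optimal assignment: row0→col3 (cost 2), row1→col4 (cost 10), row2→col2 (cost 3), row3→col5 (cost 5), row4→col1 (cost 2), row5→col0 (cost 1)
total = 2 + 10 + 3 + 5 + 2 + 1 = 23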